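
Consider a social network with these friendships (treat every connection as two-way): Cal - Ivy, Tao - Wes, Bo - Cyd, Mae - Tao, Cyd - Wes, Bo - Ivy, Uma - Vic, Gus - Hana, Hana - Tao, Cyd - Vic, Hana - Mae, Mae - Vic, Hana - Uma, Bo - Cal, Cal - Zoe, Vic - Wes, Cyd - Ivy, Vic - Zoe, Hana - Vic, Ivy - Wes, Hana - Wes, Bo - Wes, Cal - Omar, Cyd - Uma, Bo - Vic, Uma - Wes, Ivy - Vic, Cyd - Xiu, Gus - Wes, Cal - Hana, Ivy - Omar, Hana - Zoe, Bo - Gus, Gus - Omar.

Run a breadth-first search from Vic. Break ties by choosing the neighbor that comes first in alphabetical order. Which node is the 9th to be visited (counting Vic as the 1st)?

Zoe

Visit Vic; enqueue Bo, Cyd, Hana, Ivy, Mae, Uma, Wes, Zoe → queue [Bo, Cyd, Hana, Ivy, Mae, Uma, Wes, Zoe]
Visit Bo; enqueue Cal, Gus → queue [Cyd, Hana, Ivy, Mae, Uma, Wes, Zoe, Cal, Gus]
Visit Cyd; enqueue Xiu → queue [Hana, Ivy, Mae, Uma, Wes, Zoe, Cal, Gus, Xiu]
Visit Hana; enqueue Tao → queue [Ivy, Mae, Uma, Wes, Zoe, Cal, Gus, Xiu, Tao]
Visit Ivy; enqueue Omar → queue [Mae, Uma, Wes, Zoe, Cal, Gus, Xiu, Tao, Omar]
Visit Mae → queue [Uma, Wes, Zoe, Cal, Gus, Xiu, Tao, Omar]
Visit Uma → queue [Wes, Zoe, Cal, Gus, Xiu, Tao, Omar]
Visit Wes → queue [Zoe, Cal, Gus, Xiu, Tao, Omar]
Visit Zoe → queue [Cal, Gus, Xiu, Tao, Omar]
Visit Cal → queue [Gus, Xiu, Tao, Omar]
Visit Gus → queue [Xiu, Tao, Omar]
Visit Xiu → queue [Tao, Omar]
Visit Tao → queue [Omar]
Visit Omar → queue []

Visit order: Vic, Bo, Cyd, Hana, Ivy, Mae, Uma, Wes, Zoe, Cal, Gus, Xiu, Tao, Omar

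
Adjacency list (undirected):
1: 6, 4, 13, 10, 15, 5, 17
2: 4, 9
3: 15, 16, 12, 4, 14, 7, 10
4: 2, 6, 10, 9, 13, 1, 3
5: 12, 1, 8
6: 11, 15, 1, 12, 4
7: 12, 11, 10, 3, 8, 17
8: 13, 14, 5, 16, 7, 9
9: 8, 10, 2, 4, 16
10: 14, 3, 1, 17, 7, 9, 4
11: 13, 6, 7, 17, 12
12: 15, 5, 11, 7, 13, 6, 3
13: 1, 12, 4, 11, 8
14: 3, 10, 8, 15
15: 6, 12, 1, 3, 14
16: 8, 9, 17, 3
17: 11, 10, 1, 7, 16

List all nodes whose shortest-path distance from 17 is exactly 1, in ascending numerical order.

Level 0: 17
Level 1: 1, 7, 10, 11, 16
Level 2: 3, 4, 5, 6, 8, 9, 12, 13, 14, 15
Level 3: 2

1, 7, 10, 11, 16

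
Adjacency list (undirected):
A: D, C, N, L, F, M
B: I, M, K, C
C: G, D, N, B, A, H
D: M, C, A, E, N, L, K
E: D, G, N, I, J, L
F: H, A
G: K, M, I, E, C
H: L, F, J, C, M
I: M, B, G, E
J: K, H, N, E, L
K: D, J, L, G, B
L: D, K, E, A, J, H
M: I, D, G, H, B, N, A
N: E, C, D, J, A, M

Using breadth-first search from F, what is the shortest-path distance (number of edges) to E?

Level 0: F
Level 1: A, H
Level 2: C, D, J, L, M, N
Level 3: B, E, G, I, K
E first appears at level 3.

3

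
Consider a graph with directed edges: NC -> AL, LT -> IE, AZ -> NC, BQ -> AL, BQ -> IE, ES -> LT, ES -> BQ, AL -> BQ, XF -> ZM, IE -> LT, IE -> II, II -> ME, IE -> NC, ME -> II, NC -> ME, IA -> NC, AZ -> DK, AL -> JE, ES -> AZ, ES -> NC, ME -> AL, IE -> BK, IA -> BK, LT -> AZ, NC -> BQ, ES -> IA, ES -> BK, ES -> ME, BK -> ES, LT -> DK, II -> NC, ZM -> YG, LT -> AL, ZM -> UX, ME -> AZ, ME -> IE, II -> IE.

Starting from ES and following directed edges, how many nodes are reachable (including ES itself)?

13

BFS from ES visits: ES, AZ, BK, BQ, IA, LT, ME, NC, DK, AL, IE, II, JE
Reachable nodes: 13 of 17 total.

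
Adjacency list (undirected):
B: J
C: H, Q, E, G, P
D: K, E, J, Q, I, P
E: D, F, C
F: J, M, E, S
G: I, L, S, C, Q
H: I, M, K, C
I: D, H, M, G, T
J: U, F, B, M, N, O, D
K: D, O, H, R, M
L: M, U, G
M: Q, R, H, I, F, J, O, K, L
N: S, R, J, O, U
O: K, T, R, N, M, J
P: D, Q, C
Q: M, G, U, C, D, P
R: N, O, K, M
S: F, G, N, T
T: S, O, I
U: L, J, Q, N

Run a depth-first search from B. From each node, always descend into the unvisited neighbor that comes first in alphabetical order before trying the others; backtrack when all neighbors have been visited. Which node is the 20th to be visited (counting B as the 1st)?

Visit B
B → J
J → D
D → E
E → C
C → G
G → I
I → H
H → K
K → M
M → F
F → S
S → N
N → O
O → R
O → T
N → U
U → L
U → Q
Q → P

Visit order: B, J, D, E, C, G, I, H, K, M, F, S, N, O, R, T, U, L, Q, P

P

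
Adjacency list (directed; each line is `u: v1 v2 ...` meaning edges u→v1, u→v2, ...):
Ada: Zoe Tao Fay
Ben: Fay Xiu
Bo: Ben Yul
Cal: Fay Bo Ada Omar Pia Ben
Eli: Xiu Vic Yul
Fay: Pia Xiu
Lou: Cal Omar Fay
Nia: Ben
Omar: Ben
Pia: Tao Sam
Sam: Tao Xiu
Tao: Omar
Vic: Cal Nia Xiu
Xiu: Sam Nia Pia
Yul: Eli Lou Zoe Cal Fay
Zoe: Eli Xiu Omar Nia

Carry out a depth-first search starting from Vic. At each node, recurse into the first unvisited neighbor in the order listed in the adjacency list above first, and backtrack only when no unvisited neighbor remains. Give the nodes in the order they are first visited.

Visit Vic
Vic → Cal
Cal → Fay
Fay → Pia
Pia → Tao
Tao → Omar
Omar → Ben
Ben → Xiu
Xiu → Sam
Xiu → Nia
Cal → Bo
Bo → Yul
Yul → Eli
Yul → Lou
Yul → Zoe
Cal → Ada

Vic → Cal → Fay → Pia → Tao → Omar → Ben → Xiu → Sam → Nia → Bo → Yul → Eli → Lou → Zoe → Ada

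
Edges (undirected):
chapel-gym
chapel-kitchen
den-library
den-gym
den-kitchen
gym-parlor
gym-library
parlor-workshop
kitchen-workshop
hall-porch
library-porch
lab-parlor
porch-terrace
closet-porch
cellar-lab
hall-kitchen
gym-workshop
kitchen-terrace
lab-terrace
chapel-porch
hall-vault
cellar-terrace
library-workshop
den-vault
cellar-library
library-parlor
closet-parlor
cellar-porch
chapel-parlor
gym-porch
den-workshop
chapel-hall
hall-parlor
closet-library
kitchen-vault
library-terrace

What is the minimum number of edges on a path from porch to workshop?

2

Level 0: porch
Level 1: cellar, chapel, closet, gym, hall, library, terrace
Level 2: den, kitchen, lab, parlor, vault, workshop
workshop first appears at level 2.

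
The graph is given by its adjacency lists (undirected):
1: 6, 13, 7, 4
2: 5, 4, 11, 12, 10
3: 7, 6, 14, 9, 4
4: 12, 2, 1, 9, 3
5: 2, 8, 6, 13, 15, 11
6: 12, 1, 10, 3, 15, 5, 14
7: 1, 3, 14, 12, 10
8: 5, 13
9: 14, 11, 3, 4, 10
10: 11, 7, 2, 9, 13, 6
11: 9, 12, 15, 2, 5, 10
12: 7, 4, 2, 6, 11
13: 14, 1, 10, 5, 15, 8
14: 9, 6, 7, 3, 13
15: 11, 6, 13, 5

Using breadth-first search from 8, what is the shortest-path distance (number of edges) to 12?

3

Level 0: 8
Level 1: 5, 13
Level 2: 1, 2, 6, 10, 11, 14, 15
Level 3: 3, 4, 7, 9, 12
12 first appears at level 3.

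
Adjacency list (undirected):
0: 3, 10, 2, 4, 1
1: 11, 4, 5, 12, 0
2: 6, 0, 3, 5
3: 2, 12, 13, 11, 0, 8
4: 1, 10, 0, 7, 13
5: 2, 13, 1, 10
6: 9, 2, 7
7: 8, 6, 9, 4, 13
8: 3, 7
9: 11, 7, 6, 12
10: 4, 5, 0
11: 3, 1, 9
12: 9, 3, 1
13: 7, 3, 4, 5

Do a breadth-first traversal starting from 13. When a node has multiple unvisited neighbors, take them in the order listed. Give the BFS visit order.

Visit 13; enqueue 7, 3, 4, 5 → queue [7, 3, 4, 5]
Visit 7; enqueue 8, 6, 9 → queue [3, 4, 5, 8, 6, 9]
Visit 3; enqueue 2, 12, 11, 0 → queue [4, 5, 8, 6, 9, 2, 12, 11, 0]
Visit 4; enqueue 1, 10 → queue [5, 8, 6, 9, 2, 12, 11, 0, 1, 10]
Visit 5 → queue [8, 6, 9, 2, 12, 11, 0, 1, 10]
Visit 8 → queue [6, 9, 2, 12, 11, 0, 1, 10]
Visit 6 → queue [9, 2, 12, 11, 0, 1, 10]
Visit 9 → queue [2, 12, 11, 0, 1, 10]
Visit 2 → queue [12, 11, 0, 1, 10]
Visit 12 → queue [11, 0, 1, 10]
Visit 11 → queue [0, 1, 10]
Visit 0 → queue [1, 10]
Visit 1 → queue [10]
Visit 10 → queue []

13 -> 7 -> 3 -> 4 -> 5 -> 8 -> 6 -> 9 -> 2 -> 12 -> 11 -> 0 -> 1 -> 10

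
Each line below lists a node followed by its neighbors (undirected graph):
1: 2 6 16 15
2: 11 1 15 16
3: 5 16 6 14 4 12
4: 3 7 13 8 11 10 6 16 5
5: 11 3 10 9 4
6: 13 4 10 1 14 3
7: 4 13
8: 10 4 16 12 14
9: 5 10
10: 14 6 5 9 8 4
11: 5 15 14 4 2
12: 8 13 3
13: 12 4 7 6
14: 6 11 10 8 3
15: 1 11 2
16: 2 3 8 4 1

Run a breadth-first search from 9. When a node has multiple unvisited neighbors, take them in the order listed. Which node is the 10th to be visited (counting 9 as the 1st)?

15

Visit 9; enqueue 5, 10 → queue [5, 10]
Visit 5; enqueue 11, 3, 4 → queue [10, 11, 3, 4]
Visit 10; enqueue 14, 6, 8 → queue [11, 3, 4, 14, 6, 8]
Visit 11; enqueue 15, 2 → queue [3, 4, 14, 6, 8, 15, 2]
Visit 3; enqueue 16, 12 → queue [4, 14, 6, 8, 15, 2, 16, 12]
Visit 4; enqueue 7, 13 → queue [14, 6, 8, 15, 2, 16, 12, 7, 13]
Visit 14 → queue [6, 8, 15, 2, 16, 12, 7, 13]
Visit 6; enqueue 1 → queue [8, 15, 2, 16, 12, 7, 13, 1]
Visit 8 → queue [15, 2, 16, 12, 7, 13, 1]
Visit 15 → queue [2, 16, 12, 7, 13, 1]
Visit 2 → queue [16, 12, 7, 13, 1]
Visit 16 → queue [12, 7, 13, 1]
Visit 12 → queue [7, 13, 1]
Visit 7 → queue [13, 1]
Visit 13 → queue [1]
Visit 1 → queue []

Visit order: 9, 5, 10, 11, 3, 4, 14, 6, 8, 15, 2, 16, 12, 7, 13, 1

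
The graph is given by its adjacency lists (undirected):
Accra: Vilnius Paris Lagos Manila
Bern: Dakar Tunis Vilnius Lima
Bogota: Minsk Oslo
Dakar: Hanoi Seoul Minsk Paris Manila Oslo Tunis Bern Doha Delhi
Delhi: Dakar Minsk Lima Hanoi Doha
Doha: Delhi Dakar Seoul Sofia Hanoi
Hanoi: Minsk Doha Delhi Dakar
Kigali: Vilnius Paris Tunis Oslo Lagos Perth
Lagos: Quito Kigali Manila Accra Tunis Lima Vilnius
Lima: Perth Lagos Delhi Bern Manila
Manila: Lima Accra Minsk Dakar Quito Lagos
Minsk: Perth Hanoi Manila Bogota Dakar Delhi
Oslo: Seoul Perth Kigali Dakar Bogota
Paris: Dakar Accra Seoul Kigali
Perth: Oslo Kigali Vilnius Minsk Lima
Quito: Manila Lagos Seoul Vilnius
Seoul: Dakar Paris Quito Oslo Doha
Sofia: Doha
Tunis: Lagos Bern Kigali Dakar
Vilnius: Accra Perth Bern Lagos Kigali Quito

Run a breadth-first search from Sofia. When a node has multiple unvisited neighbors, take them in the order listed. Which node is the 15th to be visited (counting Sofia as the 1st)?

Perth

Visit Sofia; enqueue Doha → queue [Doha]
Visit Doha; enqueue Delhi, Dakar, Seoul, Hanoi → queue [Delhi, Dakar, Seoul, Hanoi]
Visit Delhi; enqueue Minsk, Lima → queue [Dakar, Seoul, Hanoi, Minsk, Lima]
Visit Dakar; enqueue Paris, Manila, Oslo, Tunis, Bern → queue [Seoul, Hanoi, Minsk, Lima, Paris, Manila, Oslo, Tunis, Bern]
Visit Seoul; enqueue Quito → queue [Hanoi, Minsk, Lima, Paris, Manila, Oslo, Tunis, Bern, Quito]
Visit Hanoi → queue [Minsk, Lima, Paris, Manila, Oslo, Tunis, Bern, Quito]
Visit Minsk; enqueue Perth, Bogota → queue [Lima, Paris, Manila, Oslo, Tunis, Bern, Quito, Perth, Bogota]
Visit Lima; enqueue Lagos → queue [Paris, Manila, Oslo, Tunis, Bern, Quito, Perth, Bogota, Lagos]
Visit Paris; enqueue Accra, Kigali → queue [Manila, Oslo, Tunis, Bern, Quito, Perth, Bogota, Lagos, Accra, Kigali]
Visit Manila → queue [Oslo, Tunis, Bern, Quito, Perth, Bogota, Lagos, Accra, Kigali]
Visit Oslo → queue [Tunis, Bern, Quito, Perth, Bogota, Lagos, Accra, Kigali]
Visit Tunis → queue [Bern, Quito, Perth, Bogota, Lagos, Accra, Kigali]
Visit Bern; enqueue Vilnius → queue [Quito, Perth, Bogota, Lagos, Accra, Kigali, Vilnius]
Visit Quito → queue [Perth, Bogota, Lagos, Accra, Kigali, Vilnius]
Visit Perth → queue [Bogota, Lagos, Accra, Kigali, Vilnius]
Visit Bogota → queue [Lagos, Accra, Kigali, Vilnius]
Visit Lagos → queue [Accra, Kigali, Vilnius]
Visit Accra → queue [Kigali, Vilnius]
Visit Kigali → queue [Vilnius]
Visit Vilnius → queue []

Visit order: Sofia, Doha, Delhi, Dakar, Seoul, Hanoi, Minsk, Lima, Paris, Manila, Oslo, Tunis, Bern, Quito, Perth, Bogota, Lagos, Accra, Kigali, Vilnius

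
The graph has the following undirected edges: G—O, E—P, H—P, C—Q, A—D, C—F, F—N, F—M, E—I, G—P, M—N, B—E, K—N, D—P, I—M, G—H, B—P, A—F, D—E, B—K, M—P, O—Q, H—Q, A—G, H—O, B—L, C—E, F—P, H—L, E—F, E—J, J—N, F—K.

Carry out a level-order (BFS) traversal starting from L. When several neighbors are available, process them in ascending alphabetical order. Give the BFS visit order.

L B H E K P G O Q C D F I J N M A

Visit L; enqueue B, H → queue [B, H]
Visit B; enqueue E, K, P → queue [H, E, K, P]
Visit H; enqueue G, O, Q → queue [E, K, P, G, O, Q]
Visit E; enqueue C, D, F, I, J → queue [K, P, G, O, Q, C, D, F, I, J]
Visit K; enqueue N → queue [P, G, O, Q, C, D, F, I, J, N]
Visit P; enqueue M → queue [G, O, Q, C, D, F, I, J, N, M]
Visit G; enqueue A → queue [O, Q, C, D, F, I, J, N, M, A]
Visit O → queue [Q, C, D, F, I, J, N, M, A]
Visit Q → queue [C, D, F, I, J, N, M, A]
Visit C → queue [D, F, I, J, N, M, A]
Visit D → queue [F, I, J, N, M, A]
Visit F → queue [I, J, N, M, A]
Visit I → queue [J, N, M, A]
Visit J → queue [N, M, A]
Visit N → queue [M, A]
Visit M → queue [A]
Visit A → queue []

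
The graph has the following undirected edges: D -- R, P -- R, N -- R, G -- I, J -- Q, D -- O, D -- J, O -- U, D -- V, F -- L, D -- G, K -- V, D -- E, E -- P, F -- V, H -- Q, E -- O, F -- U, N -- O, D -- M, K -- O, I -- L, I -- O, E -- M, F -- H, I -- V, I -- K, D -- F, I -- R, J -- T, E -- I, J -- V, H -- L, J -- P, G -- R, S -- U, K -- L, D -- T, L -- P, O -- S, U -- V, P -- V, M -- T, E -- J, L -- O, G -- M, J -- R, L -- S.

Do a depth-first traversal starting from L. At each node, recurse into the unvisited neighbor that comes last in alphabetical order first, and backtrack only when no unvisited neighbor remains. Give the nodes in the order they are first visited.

L S U V P R N O K I G M T J Q H F D E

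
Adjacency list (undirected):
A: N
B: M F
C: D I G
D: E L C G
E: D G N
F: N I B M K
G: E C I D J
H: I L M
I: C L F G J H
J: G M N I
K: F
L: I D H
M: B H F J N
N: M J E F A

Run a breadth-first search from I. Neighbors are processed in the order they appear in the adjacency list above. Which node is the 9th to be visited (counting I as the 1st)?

Visit I; enqueue C, L, F, G, J, H → queue [C, L, F, G, J, H]
Visit C; enqueue D → queue [L, F, G, J, H, D]
Visit L → queue [F, G, J, H, D]
Visit F; enqueue N, B, M, K → queue [G, J, H, D, N, B, M, K]
Visit G; enqueue E → queue [J, H, D, N, B, M, K, E]
Visit J → queue [H, D, N, B, M, K, E]
Visit H → queue [D, N, B, M, K, E]
Visit D → queue [N, B, M, K, E]
Visit N; enqueue A → queue [B, M, K, E, A]
Visit B → queue [M, K, E, A]
Visit M → queue [K, E, A]
Visit K → queue [E, A]
Visit E → queue [A]
Visit A → queue []

Visit order: I, C, L, F, G, J, H, D, N, B, M, K, E, A

N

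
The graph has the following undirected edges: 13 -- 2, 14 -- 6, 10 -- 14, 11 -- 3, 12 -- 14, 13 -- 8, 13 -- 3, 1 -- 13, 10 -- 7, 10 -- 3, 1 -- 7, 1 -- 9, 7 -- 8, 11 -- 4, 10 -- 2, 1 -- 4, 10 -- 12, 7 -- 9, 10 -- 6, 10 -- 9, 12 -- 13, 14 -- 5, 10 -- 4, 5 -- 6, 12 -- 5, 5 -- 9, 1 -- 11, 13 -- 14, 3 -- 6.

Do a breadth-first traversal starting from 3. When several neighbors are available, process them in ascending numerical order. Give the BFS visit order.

3 → 6 → 10 → 11 → 13 → 5 → 14 → 2 → 4 → 7 → 9 → 12 → 1 → 8

Visit 3; enqueue 6, 10, 11, 13 → queue [6, 10, 11, 13]
Visit 6; enqueue 5, 14 → queue [10, 11, 13, 5, 14]
Visit 10; enqueue 2, 4, 7, 9, 12 → queue [11, 13, 5, 14, 2, 4, 7, 9, 12]
Visit 11; enqueue 1 → queue [13, 5, 14, 2, 4, 7, 9, 12, 1]
Visit 13; enqueue 8 → queue [5, 14, 2, 4, 7, 9, 12, 1, 8]
Visit 5 → queue [14, 2, 4, 7, 9, 12, 1, 8]
Visit 14 → queue [2, 4, 7, 9, 12, 1, 8]
Visit 2 → queue [4, 7, 9, 12, 1, 8]
Visit 4 → queue [7, 9, 12, 1, 8]
Visit 7 → queue [9, 12, 1, 8]
Visit 9 → queue [12, 1, 8]
Visit 12 → queue [1, 8]
Visit 1 → queue [8]
Visit 8 → queue []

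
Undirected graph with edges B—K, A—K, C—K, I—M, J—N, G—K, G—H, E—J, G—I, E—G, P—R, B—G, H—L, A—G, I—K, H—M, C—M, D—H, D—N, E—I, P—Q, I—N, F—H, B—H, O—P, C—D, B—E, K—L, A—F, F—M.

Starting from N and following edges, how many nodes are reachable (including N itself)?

14

BFS from N visits: N, J, I, D, E, M, K, G, H, C, B, F, L, A
Reachable nodes: 14 of 18 total.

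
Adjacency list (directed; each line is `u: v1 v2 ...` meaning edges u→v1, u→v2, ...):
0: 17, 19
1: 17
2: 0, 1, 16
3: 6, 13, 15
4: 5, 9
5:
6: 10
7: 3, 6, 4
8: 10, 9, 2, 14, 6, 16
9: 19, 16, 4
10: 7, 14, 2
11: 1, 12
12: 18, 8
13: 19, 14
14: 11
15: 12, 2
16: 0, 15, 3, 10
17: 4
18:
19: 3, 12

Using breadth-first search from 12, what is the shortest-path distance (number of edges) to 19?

3

Level 0: 12
Level 1: 8, 18
Level 2: 2, 6, 9, 10, 14, 16
Level 3: 0, 1, 3, 4, 7, 11, 15, 19
Level 4: 5, 13, 17
19 first appears at level 3.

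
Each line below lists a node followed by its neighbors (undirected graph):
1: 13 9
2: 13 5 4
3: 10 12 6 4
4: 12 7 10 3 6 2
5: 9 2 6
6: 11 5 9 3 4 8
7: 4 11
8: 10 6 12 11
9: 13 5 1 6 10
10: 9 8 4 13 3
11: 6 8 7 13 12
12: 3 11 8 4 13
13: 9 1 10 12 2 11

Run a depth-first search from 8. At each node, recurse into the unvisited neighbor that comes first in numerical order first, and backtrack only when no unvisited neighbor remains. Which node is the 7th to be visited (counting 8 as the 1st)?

9

Visit 8
8 → 6
6 → 3
3 → 4
4 → 2
2 → 5
5 → 9
9 → 1
1 → 13
13 → 10
13 → 11
11 → 7
11 → 12

Visit order: 8, 6, 3, 4, 2, 5, 9, 1, 13, 10, 11, 7, 12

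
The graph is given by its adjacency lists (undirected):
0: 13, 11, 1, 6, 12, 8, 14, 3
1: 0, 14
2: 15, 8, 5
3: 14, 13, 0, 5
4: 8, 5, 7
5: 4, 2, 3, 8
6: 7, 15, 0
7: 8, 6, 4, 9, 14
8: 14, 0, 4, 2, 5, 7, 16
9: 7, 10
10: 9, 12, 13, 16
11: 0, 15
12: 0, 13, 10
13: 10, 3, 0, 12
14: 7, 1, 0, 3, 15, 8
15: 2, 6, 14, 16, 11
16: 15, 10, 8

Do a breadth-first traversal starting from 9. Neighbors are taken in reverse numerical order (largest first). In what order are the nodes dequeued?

Visit 9; enqueue 10, 7 → queue [10, 7]
Visit 10; enqueue 16, 13, 12 → queue [7, 16, 13, 12]
Visit 7; enqueue 14, 8, 6, 4 → queue [16, 13, 12, 14, 8, 6, 4]
Visit 16; enqueue 15 → queue [13, 12, 14, 8, 6, 4, 15]
Visit 13; enqueue 3, 0 → queue [12, 14, 8, 6, 4, 15, 3, 0]
Visit 12 → queue [14, 8, 6, 4, 15, 3, 0]
Visit 14; enqueue 1 → queue [8, 6, 4, 15, 3, 0, 1]
Visit 8; enqueue 5, 2 → queue [6, 4, 15, 3, 0, 1, 5, 2]
Visit 6 → queue [4, 15, 3, 0, 1, 5, 2]
Visit 4 → queue [15, 3, 0, 1, 5, 2]
Visit 15; enqueue 11 → queue [3, 0, 1, 5, 2, 11]
Visit 3 → queue [0, 1, 5, 2, 11]
Visit 0 → queue [1, 5, 2, 11]
Visit 1 → queue [5, 2, 11]
Visit 5 → queue [2, 11]
Visit 2 → queue [11]
Visit 11 → queue []

9 → 10 → 7 → 16 → 13 → 12 → 14 → 8 → 6 → 4 → 15 → 3 → 0 → 1 → 5 → 2 → 11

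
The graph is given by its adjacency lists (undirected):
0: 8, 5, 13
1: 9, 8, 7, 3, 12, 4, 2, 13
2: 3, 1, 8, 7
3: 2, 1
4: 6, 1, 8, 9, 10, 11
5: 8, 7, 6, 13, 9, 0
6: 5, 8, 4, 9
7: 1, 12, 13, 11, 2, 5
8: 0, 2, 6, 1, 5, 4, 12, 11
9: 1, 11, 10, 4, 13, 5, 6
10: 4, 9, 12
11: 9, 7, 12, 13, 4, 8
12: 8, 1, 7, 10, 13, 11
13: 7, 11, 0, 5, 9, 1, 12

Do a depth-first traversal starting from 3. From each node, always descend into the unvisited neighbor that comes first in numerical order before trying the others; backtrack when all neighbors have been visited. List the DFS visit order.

Visit 3
3 → 1
1 → 2
2 → 7
7 → 5
5 → 0
0 → 8
8 → 4
4 → 6
6 → 9
9 → 10
10 → 12
12 → 11
11 → 13

3, 1, 2, 7, 5, 0, 8, 4, 6, 9, 10, 12, 11, 13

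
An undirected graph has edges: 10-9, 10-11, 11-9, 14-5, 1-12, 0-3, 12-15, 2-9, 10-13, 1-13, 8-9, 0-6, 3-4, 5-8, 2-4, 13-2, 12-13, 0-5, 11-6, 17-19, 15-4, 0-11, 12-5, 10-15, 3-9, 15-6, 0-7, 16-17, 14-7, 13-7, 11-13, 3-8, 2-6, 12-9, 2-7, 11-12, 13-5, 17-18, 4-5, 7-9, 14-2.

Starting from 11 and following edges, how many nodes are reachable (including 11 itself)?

BFS from 11 visits: 11, 0, 6, 9, 10, 12, 13, 3, 5, 7, 2, 15, 8, 1, 4, 14
Reachable nodes: 16 of 20 total.

16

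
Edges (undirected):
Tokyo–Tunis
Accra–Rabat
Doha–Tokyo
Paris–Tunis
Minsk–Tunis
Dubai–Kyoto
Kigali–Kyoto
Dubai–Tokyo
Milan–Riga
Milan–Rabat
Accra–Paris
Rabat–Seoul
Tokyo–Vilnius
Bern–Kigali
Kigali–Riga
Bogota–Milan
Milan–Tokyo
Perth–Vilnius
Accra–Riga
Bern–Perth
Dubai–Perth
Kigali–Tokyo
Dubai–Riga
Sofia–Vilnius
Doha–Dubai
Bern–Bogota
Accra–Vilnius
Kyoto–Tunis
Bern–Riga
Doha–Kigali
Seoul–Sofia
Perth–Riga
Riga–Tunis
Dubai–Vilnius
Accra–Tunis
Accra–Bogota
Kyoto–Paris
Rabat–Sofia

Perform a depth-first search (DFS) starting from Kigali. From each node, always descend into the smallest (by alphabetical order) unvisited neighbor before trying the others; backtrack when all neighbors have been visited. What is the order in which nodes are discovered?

Visit Kigali
Kigali → Bern
Bern → Bogota
Bogota → Accra
Accra → Paris
Paris → Kyoto
Kyoto → Dubai
Dubai → Doha
Doha → Tokyo
Tokyo → Milan
Milan → Rabat
Rabat → Seoul
Seoul → Sofia
Sofia → Vilnius
Vilnius → Perth
Perth → Riga
Riga → Tunis
Tunis → Minsk

Kigali Bern Bogota Accra Paris Kyoto Dubai Doha Tokyo Milan Rabat Seoul Sofia Vilnius Perth Riga Tunis Minsk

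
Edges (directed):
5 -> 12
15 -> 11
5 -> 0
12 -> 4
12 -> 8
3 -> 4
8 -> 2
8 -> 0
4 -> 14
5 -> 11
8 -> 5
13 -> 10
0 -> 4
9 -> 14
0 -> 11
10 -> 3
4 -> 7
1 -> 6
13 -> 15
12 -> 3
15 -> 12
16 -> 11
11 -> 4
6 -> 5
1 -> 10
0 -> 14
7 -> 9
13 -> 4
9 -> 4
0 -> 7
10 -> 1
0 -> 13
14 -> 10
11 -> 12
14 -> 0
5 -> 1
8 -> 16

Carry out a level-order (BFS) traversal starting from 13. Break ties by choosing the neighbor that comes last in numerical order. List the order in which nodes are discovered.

Visit 13; enqueue 15, 10, 4 → queue [15, 10, 4]
Visit 15; enqueue 12, 11 → queue [10, 4, 12, 11]
Visit 10; enqueue 3, 1 → queue [4, 12, 11, 3, 1]
Visit 4; enqueue 14, 7 → queue [12, 11, 3, 1, 14, 7]
Visit 12; enqueue 8 → queue [11, 3, 1, 14, 7, 8]
Visit 11 → queue [3, 1, 14, 7, 8]
Visit 3 → queue [1, 14, 7, 8]
Visit 1; enqueue 6 → queue [14, 7, 8, 6]
Visit 14; enqueue 0 → queue [7, 8, 6, 0]
Visit 7; enqueue 9 → queue [8, 6, 0, 9]
Visit 8; enqueue 16, 5, 2 → queue [6, 0, 9, 16, 5, 2]
Visit 6 → queue [0, 9, 16, 5, 2]
Visit 0 → queue [9, 16, 5, 2]
Visit 9 → queue [16, 5, 2]
Visit 16 → queue [5, 2]
Visit 5 → queue [2]
Visit 2 → queue []

13 -> 15 -> 10 -> 4 -> 12 -> 11 -> 3 -> 1 -> 14 -> 7 -> 8 -> 6 -> 0 -> 9 -> 16 -> 5 -> 2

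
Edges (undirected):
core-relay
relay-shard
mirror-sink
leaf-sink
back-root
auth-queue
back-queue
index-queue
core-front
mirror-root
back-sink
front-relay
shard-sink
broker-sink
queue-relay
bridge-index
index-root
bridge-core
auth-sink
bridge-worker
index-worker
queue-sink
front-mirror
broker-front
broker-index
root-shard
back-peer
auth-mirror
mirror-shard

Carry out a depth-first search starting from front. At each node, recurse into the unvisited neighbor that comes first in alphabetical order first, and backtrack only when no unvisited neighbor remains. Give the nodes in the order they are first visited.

front → broker → index → bridge → core → relay → queue → auth → mirror → root → back → peer → sink → leaf → shard → worker

Visit front
front → broker
broker → index
index → bridge
bridge → core
core → relay
relay → queue
queue → auth
auth → mirror
mirror → root
root → back
back → peer
back → sink
sink → leaf
sink → shard
bridge → worker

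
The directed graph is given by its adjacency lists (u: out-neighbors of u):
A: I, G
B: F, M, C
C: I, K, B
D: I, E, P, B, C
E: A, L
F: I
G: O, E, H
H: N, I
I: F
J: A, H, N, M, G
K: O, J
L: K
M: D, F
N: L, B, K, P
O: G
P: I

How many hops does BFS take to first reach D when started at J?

2

Level 0: J
Level 1: A, G, H, M, N
Level 2: B, D, E, F, I, K, L, O, P
Level 3: C
D first appears at level 2.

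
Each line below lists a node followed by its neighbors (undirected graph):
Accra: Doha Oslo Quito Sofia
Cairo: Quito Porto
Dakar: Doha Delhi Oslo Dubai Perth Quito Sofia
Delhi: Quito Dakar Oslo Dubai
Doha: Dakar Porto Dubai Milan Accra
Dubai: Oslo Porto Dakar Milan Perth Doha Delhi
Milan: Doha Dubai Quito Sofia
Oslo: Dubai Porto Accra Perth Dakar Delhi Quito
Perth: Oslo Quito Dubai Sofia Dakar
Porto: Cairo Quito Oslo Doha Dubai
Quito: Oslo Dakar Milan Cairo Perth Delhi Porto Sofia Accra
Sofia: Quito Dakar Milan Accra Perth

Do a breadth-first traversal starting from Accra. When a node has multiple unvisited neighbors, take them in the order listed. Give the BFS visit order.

Accra -> Doha -> Oslo -> Quito -> Sofia -> Dakar -> Porto -> Dubai -> Milan -> Perth -> Delhi -> Cairo

Visit Accra; enqueue Doha, Oslo, Quito, Sofia → queue [Doha, Oslo, Quito, Sofia]
Visit Doha; enqueue Dakar, Porto, Dubai, Milan → queue [Oslo, Quito, Sofia, Dakar, Porto, Dubai, Milan]
Visit Oslo; enqueue Perth, Delhi → queue [Quito, Sofia, Dakar, Porto, Dubai, Milan, Perth, Delhi]
Visit Quito; enqueue Cairo → queue [Sofia, Dakar, Porto, Dubai, Milan, Perth, Delhi, Cairo]
Visit Sofia → queue [Dakar, Porto, Dubai, Milan, Perth, Delhi, Cairo]
Visit Dakar → queue [Porto, Dubai, Milan, Perth, Delhi, Cairo]
Visit Porto → queue [Dubai, Milan, Perth, Delhi, Cairo]
Visit Dubai → queue [Milan, Perth, Delhi, Cairo]
Visit Milan → queue [Perth, Delhi, Cairo]
Visit Perth → queue [Delhi, Cairo]
Visit Delhi → queue [Cairo]
Visit Cairo → queue []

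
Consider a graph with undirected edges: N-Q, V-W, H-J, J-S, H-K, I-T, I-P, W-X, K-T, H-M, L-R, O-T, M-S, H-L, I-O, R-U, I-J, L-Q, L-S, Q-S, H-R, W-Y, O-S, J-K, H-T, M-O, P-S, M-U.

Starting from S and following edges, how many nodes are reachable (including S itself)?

14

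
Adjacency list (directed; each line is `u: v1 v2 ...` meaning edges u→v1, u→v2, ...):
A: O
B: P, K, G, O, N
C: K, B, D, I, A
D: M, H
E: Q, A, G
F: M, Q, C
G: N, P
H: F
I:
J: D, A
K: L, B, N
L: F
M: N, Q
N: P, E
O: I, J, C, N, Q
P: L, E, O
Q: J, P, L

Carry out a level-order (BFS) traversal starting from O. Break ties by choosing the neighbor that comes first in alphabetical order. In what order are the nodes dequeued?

Visit O; enqueue C, I, J, N, Q → queue [C, I, J, N, Q]
Visit C; enqueue A, B, D, K → queue [I, J, N, Q, A, B, D, K]
Visit I → queue [J, N, Q, A, B, D, K]
Visit J → queue [N, Q, A, B, D, K]
Visit N; enqueue E, P → queue [Q, A, B, D, K, E, P]
Visit Q; enqueue L → queue [A, B, D, K, E, P, L]
Visit A → queue [B, D, K, E, P, L]
Visit B; enqueue G → queue [D, K, E, P, L, G]
Visit D; enqueue H, M → queue [K, E, P, L, G, H, M]
Visit K → queue [E, P, L, G, H, M]
Visit E → queue [P, L, G, H, M]
Visit P → queue [L, G, H, M]
Visit L; enqueue F → queue [G, H, M, F]
Visit G → queue [H, M, F]
Visit H → queue [M, F]
Visit M → queue [F]
Visit F → queue []

O C I J N Q A B D K E P L G H M F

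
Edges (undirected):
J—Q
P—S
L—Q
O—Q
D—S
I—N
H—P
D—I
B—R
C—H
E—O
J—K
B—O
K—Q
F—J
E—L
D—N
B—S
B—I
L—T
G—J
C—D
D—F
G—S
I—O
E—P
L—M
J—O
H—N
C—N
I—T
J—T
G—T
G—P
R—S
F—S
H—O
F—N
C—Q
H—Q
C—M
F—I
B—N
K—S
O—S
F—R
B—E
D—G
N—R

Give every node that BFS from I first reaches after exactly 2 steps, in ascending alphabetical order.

C, E, G, H, J, L, Q, R, S

Level 0: I
Level 1: B, D, F, N, O, T
Level 2: C, E, G, H, J, L, Q, R, S
Level 3: K, M, P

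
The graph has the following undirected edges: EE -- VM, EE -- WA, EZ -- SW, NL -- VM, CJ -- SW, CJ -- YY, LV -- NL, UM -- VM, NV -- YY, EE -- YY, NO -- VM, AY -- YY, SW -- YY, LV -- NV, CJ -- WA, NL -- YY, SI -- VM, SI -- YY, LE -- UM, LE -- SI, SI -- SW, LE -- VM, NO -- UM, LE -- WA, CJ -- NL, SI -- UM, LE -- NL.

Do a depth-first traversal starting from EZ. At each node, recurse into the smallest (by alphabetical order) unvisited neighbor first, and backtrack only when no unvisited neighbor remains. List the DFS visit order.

Visit EZ
EZ → SW
SW → CJ
CJ → NL
NL → LE
LE → SI
SI → UM
UM → NO
NO → VM
VM → EE
EE → WA
EE → YY
YY → AY
YY → NV
NV → LV

EZ SW CJ NL LE SI UM NO VM EE WA YY AY NV LV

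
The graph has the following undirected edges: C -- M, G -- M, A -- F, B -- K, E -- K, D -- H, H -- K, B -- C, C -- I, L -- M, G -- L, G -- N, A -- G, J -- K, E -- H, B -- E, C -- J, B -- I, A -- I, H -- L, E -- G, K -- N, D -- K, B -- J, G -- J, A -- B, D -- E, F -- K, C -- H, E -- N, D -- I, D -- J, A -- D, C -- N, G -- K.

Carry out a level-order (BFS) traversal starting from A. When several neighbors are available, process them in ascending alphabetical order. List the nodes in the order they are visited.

Visit A; enqueue B, D, F, G, I → queue [B, D, F, G, I]
Visit B; enqueue C, E, J, K → queue [D, F, G, I, C, E, J, K]
Visit D; enqueue H → queue [F, G, I, C, E, J, K, H]
Visit F → queue [G, I, C, E, J, K, H]
Visit G; enqueue L, M, N → queue [I, C, E, J, K, H, L, M, N]
Visit I → queue [C, E, J, K, H, L, M, N]
Visit C → queue [E, J, K, H, L, M, N]
Visit E → queue [J, K, H, L, M, N]
Visit J → queue [K, H, L, M, N]
Visit K → queue [H, L, M, N]
Visit H → queue [L, M, N]
Visit L → queue [M, N]
Visit M → queue [N]
Visit N → queue []

A, B, D, F, G, I, C, E, J, K, H, L, M, N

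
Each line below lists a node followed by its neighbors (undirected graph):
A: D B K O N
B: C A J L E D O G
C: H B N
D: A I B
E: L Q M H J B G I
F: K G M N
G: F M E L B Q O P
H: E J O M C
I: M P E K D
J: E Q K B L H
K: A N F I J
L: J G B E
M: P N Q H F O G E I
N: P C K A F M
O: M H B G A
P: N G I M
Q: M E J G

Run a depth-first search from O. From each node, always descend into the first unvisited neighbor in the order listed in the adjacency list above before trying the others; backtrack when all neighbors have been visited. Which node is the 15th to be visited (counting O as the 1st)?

Visit O
O → M
M → P
P → N
N → C
C → H
H → E
E → L
L → J
J → Q
Q → G
G → F
F → K
K → A
A → D
D → I
D → B

Visit order: O, M, P, N, C, H, E, L, J, Q, G, F, K, A, D, I, B

D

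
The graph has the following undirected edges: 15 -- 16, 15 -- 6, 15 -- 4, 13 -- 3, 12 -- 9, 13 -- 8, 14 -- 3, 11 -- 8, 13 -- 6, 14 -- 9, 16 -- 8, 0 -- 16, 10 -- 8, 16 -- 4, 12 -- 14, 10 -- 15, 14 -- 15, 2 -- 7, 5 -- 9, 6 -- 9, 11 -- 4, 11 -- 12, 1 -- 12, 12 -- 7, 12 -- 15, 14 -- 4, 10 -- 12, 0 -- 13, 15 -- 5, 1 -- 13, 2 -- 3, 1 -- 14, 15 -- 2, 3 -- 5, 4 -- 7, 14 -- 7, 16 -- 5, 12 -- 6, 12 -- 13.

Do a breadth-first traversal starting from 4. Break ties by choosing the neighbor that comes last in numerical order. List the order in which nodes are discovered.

4, 16, 15, 14, 11, 7, 8, 5, 0, 12, 10, 6, 2, 9, 3, 1, 13

Visit 4; enqueue 16, 15, 14, 11, 7 → queue [16, 15, 14, 11, 7]
Visit 16; enqueue 8, 5, 0 → queue [15, 14, 11, 7, 8, 5, 0]
Visit 15; enqueue 12, 10, 6, 2 → queue [14, 11, 7, 8, 5, 0, 12, 10, 6, 2]
Visit 14; enqueue 9, 3, 1 → queue [11, 7, 8, 5, 0, 12, 10, 6, 2, 9, 3, 1]
Visit 11 → queue [7, 8, 5, 0, 12, 10, 6, 2, 9, 3, 1]
Visit 7 → queue [8, 5, 0, 12, 10, 6, 2, 9, 3, 1]
Visit 8; enqueue 13 → queue [5, 0, 12, 10, 6, 2, 9, 3, 1, 13]
Visit 5 → queue [0, 12, 10, 6, 2, 9, 3, 1, 13]
Visit 0 → queue [12, 10, 6, 2, 9, 3, 1, 13]
Visit 12 → queue [10, 6, 2, 9, 3, 1, 13]
Visit 10 → queue [6, 2, 9, 3, 1, 13]
Visit 6 → queue [2, 9, 3, 1, 13]
Visit 2 → queue [9, 3, 1, 13]
Visit 9 → queue [3, 1, 13]
Visit 3 → queue [1, 13]
Visit 1 → queue [13]
Visit 13 → queue []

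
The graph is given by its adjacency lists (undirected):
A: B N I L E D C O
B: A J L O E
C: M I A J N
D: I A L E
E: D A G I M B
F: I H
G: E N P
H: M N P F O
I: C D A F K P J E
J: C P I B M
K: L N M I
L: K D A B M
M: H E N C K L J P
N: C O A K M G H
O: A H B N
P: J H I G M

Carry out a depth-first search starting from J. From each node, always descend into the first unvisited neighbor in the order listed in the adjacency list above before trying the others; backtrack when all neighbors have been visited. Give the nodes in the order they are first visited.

Visit J
J → C
C → M
M → H
H → N
N → O
O → A
A → B
B → L
L → K
K → I
I → D
D → E
E → G
G → P
I → F

J C M H N O A B L K I D E G P F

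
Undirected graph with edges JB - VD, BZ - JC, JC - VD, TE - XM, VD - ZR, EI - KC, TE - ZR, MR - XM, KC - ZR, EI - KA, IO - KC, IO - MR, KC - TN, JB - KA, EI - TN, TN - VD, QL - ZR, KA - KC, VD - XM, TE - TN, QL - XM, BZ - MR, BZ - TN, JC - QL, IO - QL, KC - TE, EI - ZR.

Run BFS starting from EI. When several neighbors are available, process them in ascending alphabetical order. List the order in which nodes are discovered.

EI, KA, KC, TN, ZR, JB, IO, TE, BZ, VD, QL, MR, XM, JC

Visit EI; enqueue KA, KC, TN, ZR → queue [KA, KC, TN, ZR]
Visit KA; enqueue JB → queue [KC, TN, ZR, JB]
Visit KC; enqueue IO, TE → queue [TN, ZR, JB, IO, TE]
Visit TN; enqueue BZ, VD → queue [ZR, JB, IO, TE, BZ, VD]
Visit ZR; enqueue QL → queue [JB, IO, TE, BZ, VD, QL]
Visit JB → queue [IO, TE, BZ, VD, QL]
Visit IO; enqueue MR → queue [TE, BZ, VD, QL, MR]
Visit TE; enqueue XM → queue [BZ, VD, QL, MR, XM]
Visit BZ; enqueue JC → queue [VD, QL, MR, XM, JC]
Visit VD → queue [QL, MR, XM, JC]
Visit QL → queue [MR, XM, JC]
Visit MR → queue [XM, JC]
Visit XM → queue [JC]
Visit JC → queue []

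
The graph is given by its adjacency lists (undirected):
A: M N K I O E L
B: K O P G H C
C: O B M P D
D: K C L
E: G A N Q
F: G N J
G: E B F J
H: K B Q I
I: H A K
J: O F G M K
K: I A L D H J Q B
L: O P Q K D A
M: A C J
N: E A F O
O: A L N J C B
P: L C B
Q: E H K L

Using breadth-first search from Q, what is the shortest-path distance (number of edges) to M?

3

Level 0: Q
Level 1: E, H, K, L
Level 2: A, B, D, G, I, J, N, O, P
Level 3: C, F, M
M first appears at level 3.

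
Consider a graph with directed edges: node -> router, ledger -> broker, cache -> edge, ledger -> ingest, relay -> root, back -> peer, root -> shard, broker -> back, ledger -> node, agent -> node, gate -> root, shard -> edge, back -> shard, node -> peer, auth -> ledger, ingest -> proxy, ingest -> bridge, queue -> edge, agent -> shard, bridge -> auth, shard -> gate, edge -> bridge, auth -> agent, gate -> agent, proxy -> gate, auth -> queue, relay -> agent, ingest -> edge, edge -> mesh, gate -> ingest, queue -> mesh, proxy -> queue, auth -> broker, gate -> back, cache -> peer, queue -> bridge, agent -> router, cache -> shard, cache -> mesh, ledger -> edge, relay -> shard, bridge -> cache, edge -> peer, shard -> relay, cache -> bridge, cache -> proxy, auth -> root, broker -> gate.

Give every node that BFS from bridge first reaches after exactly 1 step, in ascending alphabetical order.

auth, cache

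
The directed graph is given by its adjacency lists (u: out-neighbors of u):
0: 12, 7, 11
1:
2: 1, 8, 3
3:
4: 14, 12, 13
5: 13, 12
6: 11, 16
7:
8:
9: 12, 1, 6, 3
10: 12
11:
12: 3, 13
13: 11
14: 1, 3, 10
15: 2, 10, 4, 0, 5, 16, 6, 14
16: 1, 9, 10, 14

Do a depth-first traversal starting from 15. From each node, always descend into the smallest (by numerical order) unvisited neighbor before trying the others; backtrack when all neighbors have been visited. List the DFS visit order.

15 0 7 11 12 3 13 2 1 8 4 14 10 5 6 16 9

Visit 15
15 → 0
0 → 7
0 → 11
0 → 12
12 → 3
12 → 13
15 → 2
2 → 1
2 → 8
15 → 4
4 → 14
14 → 10
15 → 5
15 → 6
6 → 16
16 → 9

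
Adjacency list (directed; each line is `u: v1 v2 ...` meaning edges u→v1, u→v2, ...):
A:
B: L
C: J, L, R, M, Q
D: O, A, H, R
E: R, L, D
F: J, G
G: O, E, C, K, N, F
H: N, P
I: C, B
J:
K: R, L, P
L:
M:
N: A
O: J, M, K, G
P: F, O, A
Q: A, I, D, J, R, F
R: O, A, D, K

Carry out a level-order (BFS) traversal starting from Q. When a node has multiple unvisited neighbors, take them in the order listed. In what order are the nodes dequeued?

Q → A → I → D → J → R → F → C → B → O → H → K → G → L → M → N → P → E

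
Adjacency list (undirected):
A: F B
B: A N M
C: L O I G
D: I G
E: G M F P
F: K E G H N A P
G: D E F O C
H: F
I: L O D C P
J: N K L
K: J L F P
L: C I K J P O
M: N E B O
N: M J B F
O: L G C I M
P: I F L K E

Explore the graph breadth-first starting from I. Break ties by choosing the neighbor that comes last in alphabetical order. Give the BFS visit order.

Visit I; enqueue P, O, L, D, C → queue [P, O, L, D, C]
Visit P; enqueue K, F, E → queue [O, L, D, C, K, F, E]
Visit O; enqueue M, G → queue [L, D, C, K, F, E, M, G]
Visit L; enqueue J → queue [D, C, K, F, E, M, G, J]
Visit D → queue [C, K, F, E, M, G, J]
Visit C → queue [K, F, E, M, G, J]
Visit K → queue [F, E, M, G, J]
Visit F; enqueue N, H, A → queue [E, M, G, J, N, H, A]
Visit E → queue [M, G, J, N, H, A]
Visit M; enqueue B → queue [G, J, N, H, A, B]
Visit G → queue [J, N, H, A, B]
Visit J → queue [N, H, A, B]
Visit N → queue [H, A, B]
Visit H → queue [A, B]
Visit A → queue [B]
Visit B → queue []

I → P → O → L → D → C → K → F → E → M → G → J → N → H → A → B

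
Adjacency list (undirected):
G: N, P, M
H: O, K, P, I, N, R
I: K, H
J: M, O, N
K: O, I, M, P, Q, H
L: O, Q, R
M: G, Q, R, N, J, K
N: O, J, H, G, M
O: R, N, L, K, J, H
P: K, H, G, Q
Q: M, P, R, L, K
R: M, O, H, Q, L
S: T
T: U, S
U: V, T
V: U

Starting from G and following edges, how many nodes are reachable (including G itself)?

BFS from G visits: G, P, N, M, Q, K, H, O, J, R, L, I
Reachable nodes: 12 of 16 total.

12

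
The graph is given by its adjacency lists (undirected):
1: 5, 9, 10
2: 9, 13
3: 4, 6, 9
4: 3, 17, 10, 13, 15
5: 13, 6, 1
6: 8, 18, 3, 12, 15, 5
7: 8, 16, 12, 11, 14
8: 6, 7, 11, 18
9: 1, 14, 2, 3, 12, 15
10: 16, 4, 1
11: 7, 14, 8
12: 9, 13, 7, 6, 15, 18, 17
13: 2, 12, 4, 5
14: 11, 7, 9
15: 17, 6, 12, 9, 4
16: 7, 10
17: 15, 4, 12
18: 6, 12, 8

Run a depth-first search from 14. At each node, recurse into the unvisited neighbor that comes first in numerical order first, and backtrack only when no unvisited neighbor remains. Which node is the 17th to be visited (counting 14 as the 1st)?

16

Visit 14
14 → 7
7 → 8
8 → 6
6 → 3
3 → 4
4 → 10
10 → 1
1 → 5
5 → 13
13 → 2
2 → 9
9 → 12
12 → 15
15 → 17
12 → 18
10 → 16
8 → 11

Visit order: 14, 7, 8, 6, 3, 4, 10, 1, 5, 13, 2, 9, 12, 15, 17, 18, 16, 11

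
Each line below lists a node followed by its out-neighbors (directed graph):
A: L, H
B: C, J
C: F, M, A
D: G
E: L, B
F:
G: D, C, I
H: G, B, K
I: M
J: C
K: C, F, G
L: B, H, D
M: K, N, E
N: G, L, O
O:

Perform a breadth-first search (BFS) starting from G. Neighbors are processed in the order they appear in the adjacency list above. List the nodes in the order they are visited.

Visit G; enqueue D, C, I → queue [D, C, I]
Visit D → queue [C, I]
Visit C; enqueue F, M, A → queue [I, F, M, A]
Visit I → queue [F, M, A]
Visit F → queue [M, A]
Visit M; enqueue K, N, E → queue [A, K, N, E]
Visit A; enqueue L, H → queue [K, N, E, L, H]
Visit K → queue [N, E, L, H]
Visit N; enqueue O → queue [E, L, H, O]
Visit E; enqueue B → queue [L, H, O, B]
Visit L → queue [H, O, B]
Visit H → queue [O, B]
Visit O → queue [B]
Visit B; enqueue J → queue [J]
Visit J → queue []

G → D → C → I → F → M → A → K → N → E → L → H → O → B → J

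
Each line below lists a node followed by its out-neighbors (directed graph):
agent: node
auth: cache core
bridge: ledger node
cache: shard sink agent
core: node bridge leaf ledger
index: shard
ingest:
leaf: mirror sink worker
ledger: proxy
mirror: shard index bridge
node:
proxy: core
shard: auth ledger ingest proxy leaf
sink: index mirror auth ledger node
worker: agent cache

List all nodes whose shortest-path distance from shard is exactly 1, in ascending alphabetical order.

auth, ingest, leaf, ledger, proxy

Level 0: shard
Level 1: auth, ingest, leaf, ledger, proxy
Level 2: cache, core, mirror, sink, worker
Level 3: agent, bridge, index, node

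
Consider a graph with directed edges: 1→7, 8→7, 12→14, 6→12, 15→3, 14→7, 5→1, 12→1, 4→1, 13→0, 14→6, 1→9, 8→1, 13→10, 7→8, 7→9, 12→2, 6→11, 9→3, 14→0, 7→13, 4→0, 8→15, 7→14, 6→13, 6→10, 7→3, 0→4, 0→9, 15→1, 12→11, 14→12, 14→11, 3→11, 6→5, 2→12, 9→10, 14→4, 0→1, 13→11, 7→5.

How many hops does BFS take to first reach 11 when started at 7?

Level 0: 7
Level 1: 3, 5, 8, 9, 13, 14
Level 2: 0, 1, 4, 6, 10, 11, 12, 15
Level 3: 2
11 first appears at level 2.

2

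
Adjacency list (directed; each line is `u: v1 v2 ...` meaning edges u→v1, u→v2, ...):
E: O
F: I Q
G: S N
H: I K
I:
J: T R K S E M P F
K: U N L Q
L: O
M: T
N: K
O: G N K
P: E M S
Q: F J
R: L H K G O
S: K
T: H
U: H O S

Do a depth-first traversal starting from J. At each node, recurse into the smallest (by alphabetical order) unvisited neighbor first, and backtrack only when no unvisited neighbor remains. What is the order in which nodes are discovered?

J → E → O → G → N → K → L → Q → F → I → U → H → S → M → T → P → R

Visit J
J → E
E → O
O → G
G → N
N → K
K → L
K → Q
Q → F
F → I
K → U
U → H
U → S
J → M
M → T
J → P
J → R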